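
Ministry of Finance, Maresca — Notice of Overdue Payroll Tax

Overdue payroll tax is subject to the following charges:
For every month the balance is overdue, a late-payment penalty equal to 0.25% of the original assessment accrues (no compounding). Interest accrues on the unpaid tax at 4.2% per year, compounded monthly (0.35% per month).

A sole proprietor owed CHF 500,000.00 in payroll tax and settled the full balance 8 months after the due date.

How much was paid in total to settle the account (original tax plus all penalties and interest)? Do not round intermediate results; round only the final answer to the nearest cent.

CHF 524,172.71

Late-payment penalty = 0.25% × CHF 500,000.00 × 8 mo = CHF 10,000.00
Interest: CHF 500,000.00 × ((1 + 0.0035)^8 − 1) = CHF 500,000.00 × 0.0283454… = CHF 14,172.7058…
Total = CHF 500,000.00 + CHF 10,000.0000 + CHF 14,172.7058… = CHF 524,172.71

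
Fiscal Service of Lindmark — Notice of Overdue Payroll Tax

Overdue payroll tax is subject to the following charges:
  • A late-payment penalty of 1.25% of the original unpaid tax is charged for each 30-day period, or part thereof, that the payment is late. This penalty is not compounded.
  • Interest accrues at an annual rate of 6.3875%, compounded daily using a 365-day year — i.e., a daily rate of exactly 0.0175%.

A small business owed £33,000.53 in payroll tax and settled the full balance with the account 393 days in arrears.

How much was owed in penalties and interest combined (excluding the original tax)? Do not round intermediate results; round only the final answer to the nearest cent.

Penalty periods: ⌈393/30⌉ = 14; penalty = 14 × 1.25% × £33,000.53 = £5,775.09…
Interest: £33,000.53 × ((1 + 0.000175)^393 − 1) = £33,000.53 × 0.07118872… = £2,349.2654…
Penalties + interest = £5,775.0928… + £2,349.2654… = £8,124.36

£8,124.36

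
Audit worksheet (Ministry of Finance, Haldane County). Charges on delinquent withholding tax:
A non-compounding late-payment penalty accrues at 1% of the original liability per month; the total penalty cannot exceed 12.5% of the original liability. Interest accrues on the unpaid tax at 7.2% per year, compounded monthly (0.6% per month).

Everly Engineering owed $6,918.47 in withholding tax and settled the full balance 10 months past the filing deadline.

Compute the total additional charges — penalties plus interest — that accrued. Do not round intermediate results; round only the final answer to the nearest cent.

$1,118.34

Penalty: 10 × 1% × $6,918.47 = $691.85… (below the 12.5% cap of $864.81…)
Interest: $6,918.47 × ((1 + 0.006)^10 − 1) = $6,918.47 × 0.0616462… = $426.4973…
Penalties + interest = $691.8470 + $426.4973… = $1,118.34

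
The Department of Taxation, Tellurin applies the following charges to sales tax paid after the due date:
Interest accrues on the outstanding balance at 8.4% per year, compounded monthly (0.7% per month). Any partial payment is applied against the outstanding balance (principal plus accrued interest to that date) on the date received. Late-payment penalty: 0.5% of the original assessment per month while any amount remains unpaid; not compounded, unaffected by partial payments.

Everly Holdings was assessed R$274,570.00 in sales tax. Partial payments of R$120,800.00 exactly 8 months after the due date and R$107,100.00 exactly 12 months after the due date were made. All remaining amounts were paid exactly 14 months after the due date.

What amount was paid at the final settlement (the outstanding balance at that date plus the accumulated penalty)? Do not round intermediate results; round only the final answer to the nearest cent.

R$87,389.15

Balance at month 8: R$274,570.0000 × (1 + 0.007)^8 = R$290,327.9504…
After R$120,800.00 payment: R$290,327.9504… − R$120,800.00 = R$169,527.9504…
Balance at month 12: R$169,527.9504… × (1 + 0.007)^4 = R$174,324.8072…
After R$107,100.00 payment: R$174,324.8072… − R$107,100.00 = R$67,224.8072…
Balance at month 14: R$67,224.8072… × (1 + 0.007)^2 = R$68,169.2485…
Penalty: 14 × 0.5% × R$274,570.00 = R$19,219.90
Final settlement = outstanding balance + penalty = R$68,169.2485… + R$19,219.90 = R$87,389.15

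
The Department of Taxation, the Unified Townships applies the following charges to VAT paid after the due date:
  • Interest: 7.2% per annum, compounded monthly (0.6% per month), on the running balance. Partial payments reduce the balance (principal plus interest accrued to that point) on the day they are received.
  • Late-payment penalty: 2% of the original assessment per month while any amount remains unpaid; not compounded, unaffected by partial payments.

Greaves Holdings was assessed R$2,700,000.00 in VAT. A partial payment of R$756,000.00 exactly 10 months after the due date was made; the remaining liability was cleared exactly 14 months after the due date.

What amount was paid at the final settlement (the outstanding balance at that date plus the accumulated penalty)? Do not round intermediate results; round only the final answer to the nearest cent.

R$2,917,553.08

Balance at month 10: R$2,700,000.0000 × (1 + 0.006)^10 = R$2,866,444.7241…
After R$756,000.00 payment: R$2,866,444.7241… − R$756,000.00 = R$2,110,444.7241…
Balance at month 14: R$2,110,444.7241… × (1 + 0.006)^4 = R$2,161,553.0797…
Penalty: 14 × 2% × R$2,700,000.00 = R$756,000.00
Final settlement = outstanding balance + penalty = R$2,161,553.0797… + R$756,000.00 = R$2,917,553.08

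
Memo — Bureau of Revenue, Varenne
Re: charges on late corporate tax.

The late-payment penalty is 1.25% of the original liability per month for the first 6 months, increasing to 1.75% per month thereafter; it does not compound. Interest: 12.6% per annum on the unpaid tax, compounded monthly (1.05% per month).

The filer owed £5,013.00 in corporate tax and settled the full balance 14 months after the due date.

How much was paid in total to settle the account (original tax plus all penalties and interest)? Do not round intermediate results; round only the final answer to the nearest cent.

Penalty, months 1–6: 6 × 1.25% × £5,013.00 = £375.98…
Penalty, months 7–14: 8 × 1.75% × £5,013.00 = £701.82
Interest: £5,013.00 × ((1 + 0.0105)^14 − 1) = £5,013.00 × 0.1574666… = £789.3798…
Total = £5,013.00 + £1,077.7950 + £789.3798… = £6,880.17

£6,880.17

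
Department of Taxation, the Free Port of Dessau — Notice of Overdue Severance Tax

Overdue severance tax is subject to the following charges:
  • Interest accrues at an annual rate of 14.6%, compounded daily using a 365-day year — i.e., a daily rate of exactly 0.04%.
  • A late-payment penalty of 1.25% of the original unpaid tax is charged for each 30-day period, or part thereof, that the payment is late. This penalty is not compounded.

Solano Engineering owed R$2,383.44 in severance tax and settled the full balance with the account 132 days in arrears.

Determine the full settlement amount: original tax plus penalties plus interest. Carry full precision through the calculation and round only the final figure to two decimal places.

R$2,661.61

Penalty periods: ⌈132/30⌉ = 5; penalty = 5 × 1.25% × R$2,383.44 = R$148.97…
Interest: R$2,383.44 × ((1 + 0.0004)^132 − 1) = R$2,383.44 × 0.05420765… = R$129.2007…
Total = R$2,383.44 + R$148.9650 + R$129.2007… = R$2,661.61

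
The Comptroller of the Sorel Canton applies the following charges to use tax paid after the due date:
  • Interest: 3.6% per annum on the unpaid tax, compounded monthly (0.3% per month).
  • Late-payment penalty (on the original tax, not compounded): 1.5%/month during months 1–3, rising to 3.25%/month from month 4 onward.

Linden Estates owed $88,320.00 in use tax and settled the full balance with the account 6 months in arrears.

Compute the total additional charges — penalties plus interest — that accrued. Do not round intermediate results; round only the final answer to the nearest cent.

Penalty, months 1–3: 3 × 1.5% × $88,320.00 = $3,974.40
Penalty, months 4–6: 3 × 3.25% × $88,320.00 = $8,611.20
Interest: $88,320.00 × ((1 + 0.003)^6 − 1) = $88,320.00 × 0.0181355… = $1,601.7310…
Penalties + interest = $12,585.6000 + $1,601.7310… = $14,187.33

$14,187.33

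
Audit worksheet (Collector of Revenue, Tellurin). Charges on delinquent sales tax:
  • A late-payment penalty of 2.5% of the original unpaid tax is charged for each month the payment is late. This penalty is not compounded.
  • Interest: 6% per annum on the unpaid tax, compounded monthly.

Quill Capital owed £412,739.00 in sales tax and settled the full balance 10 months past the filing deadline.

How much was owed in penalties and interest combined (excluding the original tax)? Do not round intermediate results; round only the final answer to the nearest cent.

Late-payment penalty: 10 × 2.5% × £412,739.00 = £103,184.75
Interest (6%/yr ÷ 12 = 0.5%/month): £412,739.00 × ((1 + 0.005)^10 − 1) = £21,107.5270…
Penalties + interest = £103,184.7500 + £21,107.5270… = £124,292.28

£124,292.28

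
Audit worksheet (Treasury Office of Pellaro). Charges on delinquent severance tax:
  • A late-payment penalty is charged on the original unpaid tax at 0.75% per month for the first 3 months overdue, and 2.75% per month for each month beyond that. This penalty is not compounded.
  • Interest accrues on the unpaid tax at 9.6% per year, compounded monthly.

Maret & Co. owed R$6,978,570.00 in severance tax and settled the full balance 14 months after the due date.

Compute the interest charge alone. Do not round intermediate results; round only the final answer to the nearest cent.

R$823,572.69

Interest (9.6%/yr ÷ 12 = 0.8%/month): R$6,978,570.00 × ((1 + 0.008)^14 − 1) = R$823,572.6900…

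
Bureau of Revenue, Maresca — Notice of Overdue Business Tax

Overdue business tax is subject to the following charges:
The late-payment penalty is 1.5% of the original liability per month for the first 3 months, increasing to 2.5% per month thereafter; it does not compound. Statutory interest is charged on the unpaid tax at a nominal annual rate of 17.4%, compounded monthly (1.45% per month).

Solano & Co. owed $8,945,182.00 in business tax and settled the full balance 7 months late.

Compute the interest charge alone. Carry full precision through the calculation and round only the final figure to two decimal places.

$948,399.62

Interest: $8,945,182.00 × ((1 + 0.0145)^7 − 1) = $8,945,182.00 × 0.1060235… = $948,399.6163…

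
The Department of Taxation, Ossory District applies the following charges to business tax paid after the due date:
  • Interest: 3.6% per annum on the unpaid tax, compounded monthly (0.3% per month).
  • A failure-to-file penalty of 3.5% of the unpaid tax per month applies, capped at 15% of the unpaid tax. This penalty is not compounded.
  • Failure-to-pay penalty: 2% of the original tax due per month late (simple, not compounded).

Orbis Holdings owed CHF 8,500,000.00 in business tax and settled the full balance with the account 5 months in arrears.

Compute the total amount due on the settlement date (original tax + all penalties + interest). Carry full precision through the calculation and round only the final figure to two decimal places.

CHF 10,753,267.30

Failure-to-file: 5 × 3.5% × CHF 8,500,000.00 = CHF 1,487,500.00, capped at 15% × CHF 8,500,000.00 = CHF 1,275,000.00
Failure-to-pay penalty: 5 × 2% × CHF 8,500,000.00 = CHF 850,000.00
Interest: CHF 8,500,000.00 × ((1 + 0.003)^5 − 1) = CHF 8,500,000.00 × 0.0150903… = CHF 128,267.2984…
Total = CHF 8,500,000.00 + CHF 2,125,000.0000 + CHF 128,267.2984… = CHF 10,753,267.30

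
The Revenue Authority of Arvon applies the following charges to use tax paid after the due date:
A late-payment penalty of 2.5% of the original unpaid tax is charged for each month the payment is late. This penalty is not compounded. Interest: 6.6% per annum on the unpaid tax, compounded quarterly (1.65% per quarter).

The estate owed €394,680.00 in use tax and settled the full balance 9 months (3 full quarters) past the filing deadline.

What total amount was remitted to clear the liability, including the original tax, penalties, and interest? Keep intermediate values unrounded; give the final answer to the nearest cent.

Late-payment penalty: 9 × 2.5% × €394,680.00 = €88,803.00
Interest: €394,680.00 × ((1 + 0.0165)^3 − 1) = €394,680.00 × 0.0503212… = €19,860.7878…
Total = €394,680.00 + €88,803.0000 + €19,860.7878… = €503,343.79

€503,343.79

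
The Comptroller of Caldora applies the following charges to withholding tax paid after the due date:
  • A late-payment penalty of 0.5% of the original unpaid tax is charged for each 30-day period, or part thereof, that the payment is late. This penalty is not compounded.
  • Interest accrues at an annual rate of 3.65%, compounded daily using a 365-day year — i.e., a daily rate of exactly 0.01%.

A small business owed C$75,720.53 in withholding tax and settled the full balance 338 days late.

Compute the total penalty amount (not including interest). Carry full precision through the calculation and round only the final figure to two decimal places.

C$4,543.23

Penalty periods: ⌈338/30⌉ = 12; penalty = 12 × 0.5% × C$75,720.53 = C$4,543.23…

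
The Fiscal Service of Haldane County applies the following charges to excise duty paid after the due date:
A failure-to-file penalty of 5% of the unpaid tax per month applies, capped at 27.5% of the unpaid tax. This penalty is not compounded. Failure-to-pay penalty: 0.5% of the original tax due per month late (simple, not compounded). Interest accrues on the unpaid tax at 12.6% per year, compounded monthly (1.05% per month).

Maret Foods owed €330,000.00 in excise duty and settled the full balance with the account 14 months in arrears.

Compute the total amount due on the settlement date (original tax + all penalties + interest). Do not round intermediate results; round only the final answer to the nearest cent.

Failure-to-file: 14 × 5% × €330,000.00 = €231,000.00, capped at 27.5% × €330,000.00 = €90,750.00
Failure-to-pay penalty = 0.5% × €330,000.00 × 14 mo = €23,100.00
Interest: €330,000.00 × ((1 + 0.0105)^14 − 1) = €330,000.00 × 0.1574666… = €51,963.9623…
Total = €330,000.00 + €113,850.0000 + €51,963.9623… = €495,813.96

€495,813.96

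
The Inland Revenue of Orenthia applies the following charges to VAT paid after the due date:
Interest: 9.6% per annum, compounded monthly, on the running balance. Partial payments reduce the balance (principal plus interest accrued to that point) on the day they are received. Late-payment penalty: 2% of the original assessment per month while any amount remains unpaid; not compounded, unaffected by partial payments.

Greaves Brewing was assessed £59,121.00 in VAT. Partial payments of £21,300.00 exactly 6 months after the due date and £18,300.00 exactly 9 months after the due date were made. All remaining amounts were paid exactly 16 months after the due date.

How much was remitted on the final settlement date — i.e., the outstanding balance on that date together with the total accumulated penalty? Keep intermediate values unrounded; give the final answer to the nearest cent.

£43,662.26

Monthly rate = 9.6% ÷ 12 = 0.8%
Balance at month 6: £59,121.0000 × (1 + 0.008)^6 = £62,016.1732…
After £21,300.00 payment: £62,016.1732… − £21,300.00 = £40,716.1732…
Balance at month 9: £40,716.1732… × (1 + 0.008)^3 = £41,701.1997…
After £18,300.00 payment: £41,701.1997… − £18,300.00 = £23,401.1997…
Balance at month 16: £23,401.1997… × (1 + 0.008)^7 = £24,743.5408…
Penalty: 16 × 2% × £59,121.00 = £18,918.72
Final settlement = outstanding balance + penalty = £24,743.5408… + £18,918.72 = £43,662.26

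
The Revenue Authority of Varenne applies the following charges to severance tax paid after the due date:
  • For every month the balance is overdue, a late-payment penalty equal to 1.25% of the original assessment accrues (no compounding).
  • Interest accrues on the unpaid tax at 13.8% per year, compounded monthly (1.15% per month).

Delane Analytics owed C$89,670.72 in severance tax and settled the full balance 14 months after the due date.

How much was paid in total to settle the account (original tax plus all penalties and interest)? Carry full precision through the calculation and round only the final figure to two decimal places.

C$120,930.49

Late-payment penalty: 14 × 1.25% × C$89,670.72 = C$15,692.38…
Interest: C$89,670.72 × ((1 + 0.0115)^14 − 1) = C$89,670.72 × 0.1736063… = C$15,567.3988…
Total = C$89,670.72 + C$15,692.3760 + C$15,567.3988… = C$120,930.49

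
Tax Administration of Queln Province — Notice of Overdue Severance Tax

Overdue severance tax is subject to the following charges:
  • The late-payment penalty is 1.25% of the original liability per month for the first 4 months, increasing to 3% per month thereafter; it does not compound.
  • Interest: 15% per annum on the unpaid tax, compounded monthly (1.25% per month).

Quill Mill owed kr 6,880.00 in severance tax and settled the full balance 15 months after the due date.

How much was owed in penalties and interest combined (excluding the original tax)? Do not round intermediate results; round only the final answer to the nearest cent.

Penalty, months 1–4: 4 × 1.25% × kr 6,880.00 = kr 344.00
Penalty, months 5–15: 11 × 3% × kr 6,880.00 = kr 2,270.40
Interest: kr 6,880.00 × ((1 + 0.0125)^15 − 1) = kr 6,880.00 × 0.2048292… = kr 1,409.2248…
Penalties + interest = kr 2,614.4000 + kr 1,409.2248… = kr 4,023.62

kr 4,023.62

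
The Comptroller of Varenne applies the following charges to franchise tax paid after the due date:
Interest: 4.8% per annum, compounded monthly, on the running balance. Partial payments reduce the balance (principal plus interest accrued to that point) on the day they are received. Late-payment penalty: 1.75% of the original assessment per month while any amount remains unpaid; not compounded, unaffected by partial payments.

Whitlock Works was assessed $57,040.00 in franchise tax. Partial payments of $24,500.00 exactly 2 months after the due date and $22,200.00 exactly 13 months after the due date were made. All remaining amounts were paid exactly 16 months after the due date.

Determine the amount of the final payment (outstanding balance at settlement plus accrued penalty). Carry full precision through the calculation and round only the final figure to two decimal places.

$28,397.63

Monthly rate = 4.8% ÷ 12 = 0.4%
Balance at month 2: $57,040.0000 × (1 + 0.004)^2 = $57,497.2326…
After $24,500.00 payment: $57,497.2326… − $24,500.00 = $32,997.2326…
Balance at month 13: $32,997.2326… × (1 + 0.004)^11 = $34,478.4997…
After $22,200.00 payment: $34,478.4997… − $22,200.00 = $12,278.4997…
Balance at month 16: $12,278.4997… × (1 + 0.004)^3 = $12,426.4318…
Penalty: 16 × 1.75% × $57,040.00 = $15,971.20
Final settlement = outstanding balance + penalty = $12,426.4318… + $15,971.20 = $28,397.63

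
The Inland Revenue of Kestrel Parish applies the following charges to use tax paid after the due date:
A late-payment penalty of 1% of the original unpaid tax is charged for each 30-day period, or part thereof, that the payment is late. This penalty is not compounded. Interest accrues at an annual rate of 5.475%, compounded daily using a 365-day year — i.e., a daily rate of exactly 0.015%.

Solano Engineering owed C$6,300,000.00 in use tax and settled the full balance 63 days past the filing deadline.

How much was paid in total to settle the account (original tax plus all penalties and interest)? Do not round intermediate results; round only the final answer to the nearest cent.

Penalty periods: ⌈63/30⌉ = 3; penalty = 3 × 1% × C$6,300,000.00 = C$189,000.00
Interest: C$6,300,000.00 × ((1 + 0.00015)^63 − 1) = C$6,300,000.00 × 0.00949408… = C$59,812.6840…
Total = C$6,300,000.00 + C$189,000.0000 + C$59,812.6840… = C$6,548,812.68

C$6,548,812.68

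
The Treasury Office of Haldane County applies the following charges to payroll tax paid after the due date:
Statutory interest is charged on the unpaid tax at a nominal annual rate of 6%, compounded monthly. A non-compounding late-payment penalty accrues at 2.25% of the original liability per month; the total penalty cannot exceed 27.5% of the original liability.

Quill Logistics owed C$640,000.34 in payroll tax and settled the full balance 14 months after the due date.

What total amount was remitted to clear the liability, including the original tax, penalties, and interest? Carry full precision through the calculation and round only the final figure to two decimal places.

Penalty (uncapped): 14 × 2.25% × C$640,000.34 = C$201,600.11…; cap = 27.5% × C$640,000.34 = C$176,000.09… → penalty = C$176,000.09…
Interest (6%/yr ÷ 12 = 0.5%/month): C$640,000.34 × ((1 + 0.005)^14 − 1) = C$46,285.5490…
Total = C$640,000.34 + C$176,000.0935 + C$46,285.5490… = C$862,285.98

C$862,285.98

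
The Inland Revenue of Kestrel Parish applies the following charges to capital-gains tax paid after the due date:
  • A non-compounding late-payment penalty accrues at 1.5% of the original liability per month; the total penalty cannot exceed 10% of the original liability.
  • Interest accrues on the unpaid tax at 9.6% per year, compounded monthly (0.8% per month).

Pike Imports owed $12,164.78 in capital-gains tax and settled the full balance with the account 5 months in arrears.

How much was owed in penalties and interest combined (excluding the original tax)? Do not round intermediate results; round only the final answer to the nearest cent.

Penalty: 5 × 1.5% × $12,164.78 = $912.36… (below the 10% cap of $1,216.48…)
Interest: $12,164.78 × ((1 + 0.008)^5 − 1) = $12,164.78 × 0.0406451… = $494.4392…
Penalties + interest = $912.3585 + $494.4392… = $1,406.80

$1,406.80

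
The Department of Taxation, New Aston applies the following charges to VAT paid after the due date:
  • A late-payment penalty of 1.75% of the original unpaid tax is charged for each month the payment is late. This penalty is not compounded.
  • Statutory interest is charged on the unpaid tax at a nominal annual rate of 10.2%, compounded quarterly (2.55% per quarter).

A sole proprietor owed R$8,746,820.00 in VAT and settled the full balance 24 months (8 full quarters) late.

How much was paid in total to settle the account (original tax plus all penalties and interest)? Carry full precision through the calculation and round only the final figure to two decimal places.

R$14,372,475.19

Late-payment penalty: 24 × 1.75% × R$8,746,820.00 = R$3,673,664.40
Interest: R$8,746,820.00 × ((1 + 0.0255)^8 − 1) = R$8,746,820.00 × 0.2231658… = R$1,951,990.7880…
Total = R$8,746,820.00 + R$3,673,664.4000 + R$1,951,990.7880… = R$14,372,475.19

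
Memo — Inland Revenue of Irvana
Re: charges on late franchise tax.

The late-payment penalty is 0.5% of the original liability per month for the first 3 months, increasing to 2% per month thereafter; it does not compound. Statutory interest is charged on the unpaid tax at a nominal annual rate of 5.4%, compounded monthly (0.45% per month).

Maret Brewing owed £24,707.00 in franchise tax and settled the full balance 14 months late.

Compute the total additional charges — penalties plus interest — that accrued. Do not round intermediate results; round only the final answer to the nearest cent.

£7,409.04

Penalty, months 1–3: 3 × 0.5% × £24,707.00 = £370.61…
Penalty, months 4–14: 11 × 2% × £24,707.00 = £5,435.54
Interest: £24,707.00 × ((1 + 0.0045)^14 − 1) = £24,707.00 × 0.0648763… = £1,602.8996…
Penalties + interest = £5,806.1450 + £1,602.8996… = £7,409.04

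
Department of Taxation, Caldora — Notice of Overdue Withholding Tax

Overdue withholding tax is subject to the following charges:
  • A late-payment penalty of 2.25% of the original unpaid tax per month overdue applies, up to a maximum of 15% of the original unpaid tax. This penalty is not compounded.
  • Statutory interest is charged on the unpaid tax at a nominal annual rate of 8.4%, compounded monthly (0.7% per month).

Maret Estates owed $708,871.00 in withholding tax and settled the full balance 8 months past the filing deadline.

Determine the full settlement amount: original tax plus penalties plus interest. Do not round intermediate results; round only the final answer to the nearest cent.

$855,884.73

Penalty (uncapped): 8 × 2.25% × $708,871.00 = $127,596.78; cap = 15% × $708,871.00 = $106,330.65 → penalty = $106,330.65
Interest: $708,871.00 × ((1 + 0.007)^8 − 1) = $708,871.00 × 0.0573914… = $40,683.0828…
Total = $708,871.00 + $106,330.6500 + $40,683.0828… = $855,884.73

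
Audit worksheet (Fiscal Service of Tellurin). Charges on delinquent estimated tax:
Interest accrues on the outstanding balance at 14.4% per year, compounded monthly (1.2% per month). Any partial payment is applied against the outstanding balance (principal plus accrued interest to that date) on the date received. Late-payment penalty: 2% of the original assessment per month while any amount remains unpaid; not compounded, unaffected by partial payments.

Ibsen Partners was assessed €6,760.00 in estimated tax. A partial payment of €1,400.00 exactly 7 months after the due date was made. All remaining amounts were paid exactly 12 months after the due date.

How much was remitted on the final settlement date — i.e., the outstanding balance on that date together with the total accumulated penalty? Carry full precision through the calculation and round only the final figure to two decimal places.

€7,936.69

Balance at month 7: €6,760.0000 × (1 + 0.012)^7 = €7,348.6960…
After €1,400.00 payment: €7,348.6960… − €1,400.00 = €5,948.6960…
Balance at month 12: €5,948.6960… × (1 + 0.012)^5 = €6,314.2873…
Penalty: 12 × 2% × €6,760.00 = €1,622.40
Final settlement = outstanding balance + penalty = €6,314.2873… + €1,622.40 = €7,936.69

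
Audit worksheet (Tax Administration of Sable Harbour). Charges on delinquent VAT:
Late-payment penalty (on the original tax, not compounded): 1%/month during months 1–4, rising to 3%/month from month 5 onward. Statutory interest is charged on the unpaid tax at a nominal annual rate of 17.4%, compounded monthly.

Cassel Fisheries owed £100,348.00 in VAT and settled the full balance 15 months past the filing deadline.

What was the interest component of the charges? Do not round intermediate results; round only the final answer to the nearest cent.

Interest (17.4%/yr ÷ 12 = 1.45%/month): £100,348.00 × ((1 + 0.0145)^15 − 1) = £24,186.4456…

£24,186.45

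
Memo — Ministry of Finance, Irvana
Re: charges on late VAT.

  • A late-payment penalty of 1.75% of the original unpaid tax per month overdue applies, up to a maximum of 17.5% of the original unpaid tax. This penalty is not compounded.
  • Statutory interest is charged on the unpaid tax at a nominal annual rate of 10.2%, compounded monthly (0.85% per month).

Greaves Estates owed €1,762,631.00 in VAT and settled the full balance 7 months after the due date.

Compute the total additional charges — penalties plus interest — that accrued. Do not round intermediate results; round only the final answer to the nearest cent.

€323,511.40

Penalty: 7 × 1.75% × €1,762,631.00 = €215,922.30… (below the 17.5% cap of €308,460.43…)
Interest: €1,762,631.00 × ((1 + 0.0085)^7 − 1) = €1,762,631.00 × 0.0610389… = €107,589.1067…
Penalties + interest = €215,922.2975 + €107,589.1067… = €323,511.40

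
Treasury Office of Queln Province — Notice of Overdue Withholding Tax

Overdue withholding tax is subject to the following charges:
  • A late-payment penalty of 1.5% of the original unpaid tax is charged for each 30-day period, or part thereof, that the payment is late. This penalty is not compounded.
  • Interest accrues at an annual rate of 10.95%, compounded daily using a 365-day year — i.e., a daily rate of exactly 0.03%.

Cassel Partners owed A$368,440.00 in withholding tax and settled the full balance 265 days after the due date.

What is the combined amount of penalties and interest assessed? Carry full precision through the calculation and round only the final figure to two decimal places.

Penalty periods: ⌈265/30⌉ = 9; penalty = 9 × 1.5% × A$368,440.00 = A$49,739.40
Interest: A$368,440.00 × ((1 + 0.0003)^265 − 1) = A$368,440.00 × 0.08273265… = A$30,482.0177…
Penalties + interest = A$49,739.4000 + A$30,482.0177… = A$80,221.42

A$80,221.42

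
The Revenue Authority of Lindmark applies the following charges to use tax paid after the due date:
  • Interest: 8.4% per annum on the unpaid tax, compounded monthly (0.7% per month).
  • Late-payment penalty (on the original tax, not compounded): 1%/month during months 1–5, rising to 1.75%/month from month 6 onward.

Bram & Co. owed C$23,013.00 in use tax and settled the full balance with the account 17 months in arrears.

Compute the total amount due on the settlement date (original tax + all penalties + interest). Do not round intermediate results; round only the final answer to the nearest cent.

Penalty, months 1–5: 5 × 1% × C$23,013.00 = C$1,150.65
Penalty, months 6–17: 12 × 1.75% × C$23,013.00 = C$4,832.73
Interest: C$23,013.00 × ((1 + 0.007)^17 − 1) = C$23,013.00 × 0.1259031… = C$2,897.4071…
Total = C$23,013.00 + C$5,983.3800 + C$2,897.4071… = C$31,893.79

C$31,893.79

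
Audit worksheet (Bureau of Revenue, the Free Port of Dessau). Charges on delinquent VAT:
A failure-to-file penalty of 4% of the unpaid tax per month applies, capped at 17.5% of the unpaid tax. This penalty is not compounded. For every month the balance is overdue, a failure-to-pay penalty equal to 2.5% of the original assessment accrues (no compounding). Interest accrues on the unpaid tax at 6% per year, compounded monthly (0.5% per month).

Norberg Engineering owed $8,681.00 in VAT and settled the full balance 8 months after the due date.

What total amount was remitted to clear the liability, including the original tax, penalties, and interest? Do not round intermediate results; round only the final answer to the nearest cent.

$12,289.75

Failure-to-file: 8 × 4% × $8,681.00 = $2,777.92, capped at 17.5% × $8,681.00 = $1,519.18…
Failure-to-pay penalty: 8 × 2.5% × $8,681.00 = $1,736.20
Interest: $8,681.00 × ((1 + 0.005)^8 − 1) = $8,681.00 × 0.0407070… = $353.3778…
Total = $8,681.00 + $3,255.3750 + $353.3778… = $12,289.75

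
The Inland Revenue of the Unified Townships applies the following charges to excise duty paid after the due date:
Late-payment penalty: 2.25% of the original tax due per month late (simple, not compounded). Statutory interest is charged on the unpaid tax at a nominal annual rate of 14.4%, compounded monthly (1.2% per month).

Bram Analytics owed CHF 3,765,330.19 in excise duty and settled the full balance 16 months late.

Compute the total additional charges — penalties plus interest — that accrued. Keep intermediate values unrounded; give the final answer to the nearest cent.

Late-payment penalty: 16 × 2.25% × CHF 3,765,330.19 = CHF 1,355,518.87…
Interest: CHF 3,765,330.19 × ((1 + 0.012)^16 − 1) = CHF 3,765,330.19 × 0.2102865… = CHF 791,798.2228…
Penalties + interest = CHF 1,355,518.8684 + CHF 791,798.2228… = CHF 2,147,317.09

CHF 2,147,317.09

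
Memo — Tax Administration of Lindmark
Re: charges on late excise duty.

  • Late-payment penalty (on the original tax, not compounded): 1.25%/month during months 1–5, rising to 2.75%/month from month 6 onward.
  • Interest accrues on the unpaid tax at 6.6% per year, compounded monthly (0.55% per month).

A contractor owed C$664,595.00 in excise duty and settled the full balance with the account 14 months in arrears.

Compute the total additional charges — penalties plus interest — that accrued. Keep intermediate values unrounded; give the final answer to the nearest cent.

C$259,068.59

Penalty, months 1–5: 5 × 1.25% × C$664,595.00 = C$41,537.19…
Penalty, months 6–14: 9 × 2.75% × C$664,595.00 = C$164,487.26…
Interest: C$664,595.00 × ((1 + 0.0055)^14 − 1) = C$664,595.00 × 0.0798142… = C$53,044.1426…
Penalties + interest = C$206,024.4500 + C$53,044.1426… = C$259,068.59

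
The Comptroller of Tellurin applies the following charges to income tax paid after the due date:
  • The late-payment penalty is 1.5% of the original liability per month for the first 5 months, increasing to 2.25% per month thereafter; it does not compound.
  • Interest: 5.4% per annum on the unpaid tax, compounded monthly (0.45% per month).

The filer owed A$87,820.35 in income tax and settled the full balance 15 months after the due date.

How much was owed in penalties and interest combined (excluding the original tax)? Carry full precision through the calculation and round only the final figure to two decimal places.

Penalty, months 1–5: 5 × 1.5% × A$87,820.35 = A$6,586.53…
Penalty, months 6–15: 10 × 2.25% × A$87,820.35 = A$19,759.58…
Interest: A$87,820.35 × ((1 + 0.0045)^15 − 1) = A$87,820.35 × 0.0696683… = A$6,118.2925…
Penalties + interest = A$26,346.1050 + A$6,118.2925… = A$32,464.40

A$32,464.40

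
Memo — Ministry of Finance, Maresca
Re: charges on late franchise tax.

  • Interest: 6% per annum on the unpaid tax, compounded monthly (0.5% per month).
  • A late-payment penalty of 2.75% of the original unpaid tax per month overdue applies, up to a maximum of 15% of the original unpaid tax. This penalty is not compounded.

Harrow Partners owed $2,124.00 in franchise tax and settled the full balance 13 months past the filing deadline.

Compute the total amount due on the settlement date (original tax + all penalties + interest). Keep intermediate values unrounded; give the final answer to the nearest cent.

$2,584.88

Penalty (uncapped): 13 × 2.75% × $2,124.00 = $759.33; cap = 15% × $2,124.00 = $318.60 → penalty = $318.60
Interest: $2,124.00 × ((1 + 0.005)^13 − 1) = $2,124.00 × 0.0669862… = $142.2787…
Total = $2,124.00 + $318.6000 + $142.2787… = $2,584.88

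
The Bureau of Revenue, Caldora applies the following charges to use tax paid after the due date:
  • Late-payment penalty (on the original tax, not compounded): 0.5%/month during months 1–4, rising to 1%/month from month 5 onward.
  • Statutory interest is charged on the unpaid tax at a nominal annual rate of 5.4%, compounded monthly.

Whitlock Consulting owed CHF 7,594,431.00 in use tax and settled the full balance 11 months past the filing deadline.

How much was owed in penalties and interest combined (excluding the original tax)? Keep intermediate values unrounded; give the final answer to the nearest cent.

Penalty, months 1–4: 4 × 0.5% × CHF 7,594,431.00 = CHF 151,888.62
Penalty, months 5–11: 7 × 1% × CHF 7,594,431.00 = CHF 531,610.17
Interest (5.4%/yr ÷ 12 = 0.45%/month): CHF 7,594,431.00 × ((1 + 0.0045)^11 − 1) = CHF 384,497.8532…
Penalties + interest = CHF 683,498.7900 + CHF 384,497.8532… = CHF 1,067,996.64

CHF 1,067,996.64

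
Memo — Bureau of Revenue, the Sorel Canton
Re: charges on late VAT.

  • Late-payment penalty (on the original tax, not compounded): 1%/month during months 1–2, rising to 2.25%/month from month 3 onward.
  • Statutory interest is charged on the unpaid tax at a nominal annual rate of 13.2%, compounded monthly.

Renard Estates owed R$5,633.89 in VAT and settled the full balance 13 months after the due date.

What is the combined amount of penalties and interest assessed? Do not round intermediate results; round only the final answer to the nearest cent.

R$2,368.09

Penalty, months 1–2: 2 × 1% × R$5,633.89 = R$112.68…
Penalty, months 3–13: 11 × 2.25% × R$5,633.89 = R$1,394.39…
Interest (13.2%/yr ÷ 12 = 1.1%/month): R$5,633.89 × ((1 + 0.011)^13 − 1) = R$861.0237…
Penalties + interest = R$1,507.0656… + R$861.0237… = R$2,368.09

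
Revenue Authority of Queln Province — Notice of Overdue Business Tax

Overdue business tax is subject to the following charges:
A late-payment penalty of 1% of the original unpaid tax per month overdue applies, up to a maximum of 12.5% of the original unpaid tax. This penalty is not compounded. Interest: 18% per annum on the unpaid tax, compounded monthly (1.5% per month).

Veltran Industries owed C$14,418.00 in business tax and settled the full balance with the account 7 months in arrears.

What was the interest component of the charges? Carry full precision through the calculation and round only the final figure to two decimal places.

Interest: C$14,418.00 × ((1 + 0.015)^7 − 1) = C$14,418.00 × 0.1098449… = C$1,583.7440…

C$1,583.74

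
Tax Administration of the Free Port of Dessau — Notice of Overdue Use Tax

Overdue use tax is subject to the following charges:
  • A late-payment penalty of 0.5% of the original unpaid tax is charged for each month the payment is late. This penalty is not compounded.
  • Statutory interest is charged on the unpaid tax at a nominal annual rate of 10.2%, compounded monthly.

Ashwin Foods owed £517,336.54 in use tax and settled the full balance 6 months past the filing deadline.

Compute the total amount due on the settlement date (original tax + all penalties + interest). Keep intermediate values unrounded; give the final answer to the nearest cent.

Late-payment penalty = 0.5% × £517,336.54 × 6 mo = £15,520.10…
Interest (10.2%/yr ÷ 12 = 0.85%/month): £517,336.54 × ((1 + 0.0085)^6 − 1) = £26,951.2218…
Total = £517,336.54 + £15,520.0962 + £26,951.2218… = £559,807.86

£559,807.86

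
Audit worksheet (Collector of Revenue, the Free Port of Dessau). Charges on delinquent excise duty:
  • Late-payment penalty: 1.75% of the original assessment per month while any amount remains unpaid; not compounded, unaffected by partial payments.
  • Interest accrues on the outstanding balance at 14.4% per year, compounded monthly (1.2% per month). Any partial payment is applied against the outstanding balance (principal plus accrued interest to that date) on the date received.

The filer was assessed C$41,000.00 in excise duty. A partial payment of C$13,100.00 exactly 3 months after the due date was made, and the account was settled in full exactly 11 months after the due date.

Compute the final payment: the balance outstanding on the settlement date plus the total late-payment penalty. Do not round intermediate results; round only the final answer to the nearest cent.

Balance at month 3: C$41,000.0000 × (1 + 0.012)^3 = C$42,493.7828…
After C$13,100.00 payment: C$42,493.7828… − C$13,100.00 = C$29,393.7828…
Balance at month 11: C$29,393.7828… × (1 + 0.012)^8 = C$32,336.9892…
Penalty: 11 × 1.75% × C$41,000.00 = C$7,892.50
Final settlement = outstanding balance + penalty = C$32,336.9892… + C$7,892.50 = C$40,229.49

C$40,229.49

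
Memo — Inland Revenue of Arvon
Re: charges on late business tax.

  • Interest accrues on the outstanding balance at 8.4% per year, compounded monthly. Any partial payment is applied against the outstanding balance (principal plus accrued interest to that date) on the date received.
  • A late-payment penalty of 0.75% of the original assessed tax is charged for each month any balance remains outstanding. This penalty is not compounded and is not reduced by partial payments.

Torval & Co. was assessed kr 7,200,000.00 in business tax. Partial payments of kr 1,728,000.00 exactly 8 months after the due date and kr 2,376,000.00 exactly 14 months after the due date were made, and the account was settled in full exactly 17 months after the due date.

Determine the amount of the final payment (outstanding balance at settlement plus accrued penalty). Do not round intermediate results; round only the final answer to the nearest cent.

Monthly rate = 8.4% ÷ 12 = 0.7%
Balance at month 8: kr 7,200,000.0000 × (1 + 0.007)^8 = kr 7,613,217.9145…
After kr 1,728,000.00 payment: kr 7,613,217.9145… − kr 1,728,000.00 = kr 5,885,217.9145…
Balance at month 14: kr 5,885,217.9145… × (1 + 0.007)^6 = kr 6,136,763.2872…
After kr 2,376,000.00 payment: kr 6,136,763.2872… − kr 2,376,000.00 = kr 3,760,763.2872…
Balance at month 17: kr 3,760,763.2872… × (1 + 0.007)^3 = kr 3,840,293.4384…
Penalty: 17 × 0.75% × kr 7,200,000.00 = kr 918,000.00
Final settlement = outstanding balance + penalty = kr 3,840,293.4384… + kr 918,000.00 = kr 4,758,293.44

kr 4,758,293.44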